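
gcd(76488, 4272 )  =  24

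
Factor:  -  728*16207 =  - 11798696 = - 2^3*7^1 *13^1*19^1*853^1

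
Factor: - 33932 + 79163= 3^1*15077^1 = 45231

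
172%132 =40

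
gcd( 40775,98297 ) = 1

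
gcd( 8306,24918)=8306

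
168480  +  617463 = 785943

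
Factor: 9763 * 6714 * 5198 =2^2*3^2*13^1*23^1*113^1*373^1*751^1 = 340722568836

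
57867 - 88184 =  - 30317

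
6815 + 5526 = 12341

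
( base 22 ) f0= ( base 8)512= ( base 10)330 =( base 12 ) 236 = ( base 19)h7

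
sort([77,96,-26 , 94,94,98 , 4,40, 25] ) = [ - 26,4,  25,40,77,94,94,96,98 ] 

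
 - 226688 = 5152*( - 44) 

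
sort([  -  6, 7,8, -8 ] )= [  -  8, - 6,7 , 8 ] 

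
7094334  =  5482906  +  1611428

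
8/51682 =4/25841 = 0.00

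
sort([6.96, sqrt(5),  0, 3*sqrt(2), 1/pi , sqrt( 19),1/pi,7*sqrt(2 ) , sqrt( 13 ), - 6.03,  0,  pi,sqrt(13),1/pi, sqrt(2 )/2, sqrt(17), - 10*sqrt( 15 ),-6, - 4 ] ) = [ - 10*sqrt( 15 ) , - 6.03, - 6, - 4, 0,0, 1/pi, 1/pi, 1/pi,sqrt(2)/2, sqrt( 5 ), pi,sqrt(13 ), sqrt(13),sqrt(17),3*sqrt( 2),  sqrt( 19), 6.96, 7*sqrt ( 2) ]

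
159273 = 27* 5899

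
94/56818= 47/28409=0.00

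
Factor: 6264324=2^2* 3^3*11^1*5273^1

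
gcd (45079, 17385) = 61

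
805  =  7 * 115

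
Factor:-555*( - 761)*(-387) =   -  3^3*5^1*37^1*43^1*761^1= -163451385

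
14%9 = 5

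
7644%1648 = 1052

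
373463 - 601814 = - 228351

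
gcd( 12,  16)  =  4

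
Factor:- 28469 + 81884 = 3^2*5^1*1187^1  =  53415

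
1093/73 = 14  +  71/73 = 14.97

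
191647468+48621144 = 240268612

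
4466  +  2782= 7248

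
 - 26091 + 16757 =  - 9334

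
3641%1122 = 275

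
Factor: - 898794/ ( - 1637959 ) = 2^1*3^2*13^1*23^1 * 167^1 * 1259^( - 1)*1301^( - 1)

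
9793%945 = 343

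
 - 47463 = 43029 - 90492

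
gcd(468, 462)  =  6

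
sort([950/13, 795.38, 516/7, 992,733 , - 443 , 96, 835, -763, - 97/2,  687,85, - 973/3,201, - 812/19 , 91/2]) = [-763, - 443, - 973/3, - 97/2, - 812/19,  91/2,950/13,516/7,85,96, 201,687, 733,795.38, 835, 992 ]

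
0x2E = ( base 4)232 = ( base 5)141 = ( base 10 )46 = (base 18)2A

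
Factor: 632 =2^3*79^1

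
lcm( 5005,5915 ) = 65065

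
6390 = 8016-1626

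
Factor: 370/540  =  2^( - 1 )*3^(- 3) * 37^1 = 37/54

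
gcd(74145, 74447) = 1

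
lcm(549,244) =2196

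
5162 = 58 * 89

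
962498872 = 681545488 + 280953384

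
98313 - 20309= 78004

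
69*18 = 1242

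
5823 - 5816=7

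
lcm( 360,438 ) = 26280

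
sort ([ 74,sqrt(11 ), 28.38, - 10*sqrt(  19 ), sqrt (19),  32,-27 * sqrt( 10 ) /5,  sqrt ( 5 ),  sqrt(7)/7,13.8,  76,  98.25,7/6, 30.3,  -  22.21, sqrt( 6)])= [-10 *sqrt( 19), - 22.21,-27*sqrt( 10 ) /5,sqrt( 7)/7,  7/6, sqrt( 5 ), sqrt(6 ),sqrt(11), sqrt(19 ),13.8,28.38,30.3,32 , 74, 76,  98.25]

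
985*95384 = 93953240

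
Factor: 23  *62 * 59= 84134  =  2^1*23^1*31^1 * 59^1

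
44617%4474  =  4351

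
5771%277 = 231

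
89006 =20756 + 68250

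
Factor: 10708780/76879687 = 2^2*5^1*19^1*151^(-1)*28181^1*509137^( - 1)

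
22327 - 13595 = 8732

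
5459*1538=8395942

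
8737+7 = 8744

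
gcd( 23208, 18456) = 24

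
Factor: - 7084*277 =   -  2^2*7^1*11^1*23^1 * 277^1 = - 1962268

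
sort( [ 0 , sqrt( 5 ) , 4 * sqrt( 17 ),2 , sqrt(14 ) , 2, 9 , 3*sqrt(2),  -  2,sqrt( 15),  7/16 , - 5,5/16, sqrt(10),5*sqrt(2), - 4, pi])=[ - 5, - 4, - 2, 0, 5/16 , 7/16, 2,  2 , sqrt ( 5), pi,sqrt( 10),sqrt(14 ) , sqrt( 15),3*sqrt(2),5*sqrt(2),  9,4*  sqrt( 17) ]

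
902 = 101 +801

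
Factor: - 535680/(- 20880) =2^3*3^1*29^( - 1)*31^1 = 744/29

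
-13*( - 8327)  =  108251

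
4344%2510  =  1834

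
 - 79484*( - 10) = 794840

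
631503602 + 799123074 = 1430626676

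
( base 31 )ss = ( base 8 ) 1600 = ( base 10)896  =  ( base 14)480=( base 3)1020012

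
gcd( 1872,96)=48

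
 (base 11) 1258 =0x664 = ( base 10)1636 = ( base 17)5B4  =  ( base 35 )1bq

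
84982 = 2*42491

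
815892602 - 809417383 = 6475219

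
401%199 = 3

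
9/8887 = 9/8887= 0.00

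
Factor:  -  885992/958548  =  -221498/239637= - 2^1*3^( - 1)* 23^(- 2)*151^( - 1)*110749^1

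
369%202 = 167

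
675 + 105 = 780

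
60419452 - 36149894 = 24269558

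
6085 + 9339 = 15424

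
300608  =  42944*7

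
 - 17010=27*(-630 )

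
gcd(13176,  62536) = 8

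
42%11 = 9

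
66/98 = 33/49 = 0.67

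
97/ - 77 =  - 2+57/77 = - 1.26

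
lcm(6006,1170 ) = 90090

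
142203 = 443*321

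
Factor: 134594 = 2^1*173^1 * 389^1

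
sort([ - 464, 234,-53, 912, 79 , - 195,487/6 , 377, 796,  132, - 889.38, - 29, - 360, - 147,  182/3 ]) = [ - 889.38, - 464 , - 360,-195,-147,-53,-29,182/3 , 79,487/6, 132 , 234,  377, 796,912 ] 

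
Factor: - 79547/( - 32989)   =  11^( - 1 )*13^1*29^1*211^1*2999^( - 1 ) 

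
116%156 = 116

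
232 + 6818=7050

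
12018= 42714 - 30696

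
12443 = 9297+3146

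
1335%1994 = 1335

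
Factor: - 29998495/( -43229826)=2^( - 1)*3^( - 2)*5^1*19^( - 1 )*41^( - 1 )*3083^(  -  1 )*5999699^1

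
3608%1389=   830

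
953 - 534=419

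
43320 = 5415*8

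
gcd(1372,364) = 28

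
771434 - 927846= - 156412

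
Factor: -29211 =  - 3^1*7^1*13^1*107^1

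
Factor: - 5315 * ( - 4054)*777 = 2^1*3^1*5^1*7^1*37^1*1063^1 * 2027^1 = 16742026770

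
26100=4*6525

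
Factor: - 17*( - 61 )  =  17^1*61^1 = 1037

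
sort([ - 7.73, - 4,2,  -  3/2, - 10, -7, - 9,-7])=[-10  ,-9, - 7.73, - 7, - 7 , - 4, - 3/2,2]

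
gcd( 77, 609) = 7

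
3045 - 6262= -3217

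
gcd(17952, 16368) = 528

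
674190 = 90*7491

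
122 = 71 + 51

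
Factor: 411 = 3^1 * 137^1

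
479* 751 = 359729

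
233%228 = 5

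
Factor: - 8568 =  - 2^3* 3^2 * 7^1*17^1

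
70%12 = 10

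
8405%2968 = 2469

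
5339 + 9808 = 15147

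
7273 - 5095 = 2178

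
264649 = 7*37807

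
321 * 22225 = 7134225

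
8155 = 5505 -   -  2650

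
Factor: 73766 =2^1*7^1*11^1*479^1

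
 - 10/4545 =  - 1 + 907/909 =- 0.00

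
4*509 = 2036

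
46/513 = 46/513= 0.09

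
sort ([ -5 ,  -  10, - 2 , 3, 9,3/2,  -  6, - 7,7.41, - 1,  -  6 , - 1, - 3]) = [- 10, -7  , - 6,-6, - 5,  -  3,  -  2, - 1, - 1, 3/2, 3, 7.41,9 ] 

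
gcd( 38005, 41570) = 5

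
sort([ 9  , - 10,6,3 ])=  [ - 10,3, 6, 9 ]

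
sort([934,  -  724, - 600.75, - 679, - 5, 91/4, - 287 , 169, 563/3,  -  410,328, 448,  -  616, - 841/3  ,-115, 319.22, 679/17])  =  [ -724, - 679, - 616 ,- 600.75, - 410 ,  -  287,-841/3, - 115, - 5 , 91/4, 679/17, 169, 563/3,319.22, 328 , 448,934]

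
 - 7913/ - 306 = 25 + 263/306 = 25.86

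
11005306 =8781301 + 2224005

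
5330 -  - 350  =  5680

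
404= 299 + 105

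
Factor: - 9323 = - 9323^1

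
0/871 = 0   =  0.00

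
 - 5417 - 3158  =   - 8575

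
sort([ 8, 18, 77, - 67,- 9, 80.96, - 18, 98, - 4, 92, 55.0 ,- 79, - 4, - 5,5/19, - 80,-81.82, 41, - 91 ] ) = [ - 91, - 81.82, - 80,-79, - 67, - 18 , - 9, - 5 ,- 4, -4,5/19 , 8, 18, 41, 55.0,77, 80.96,92, 98] 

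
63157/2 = 63157/2=31578.50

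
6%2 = 0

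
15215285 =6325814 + 8889471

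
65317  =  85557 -20240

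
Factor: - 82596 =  -2^2*3^1*6883^1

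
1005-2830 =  - 1825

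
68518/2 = 34259=34259.00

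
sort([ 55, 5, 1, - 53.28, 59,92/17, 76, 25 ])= [ - 53.28, 1,5, 92/17, 25,55,59, 76 ] 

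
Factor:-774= - 2^1*3^2*43^1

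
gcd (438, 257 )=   1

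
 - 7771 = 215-7986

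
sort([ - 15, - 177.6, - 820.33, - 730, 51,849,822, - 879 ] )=[  -  879, - 820.33 , - 730, - 177.6,  -  15,51,822,849 ] 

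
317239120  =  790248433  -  473009313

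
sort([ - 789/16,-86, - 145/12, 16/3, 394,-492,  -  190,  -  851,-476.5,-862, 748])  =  [ - 862, - 851,-492 , - 476.5, -190, -86, - 789/16, - 145/12, 16/3, 394 , 748]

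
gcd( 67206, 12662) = 974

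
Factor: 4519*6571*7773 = 230814174777=3^1*2591^1 * 4519^1*6571^1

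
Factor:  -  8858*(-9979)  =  2^1 * 17^1 * 43^1 * 103^1*587^1 = 88393982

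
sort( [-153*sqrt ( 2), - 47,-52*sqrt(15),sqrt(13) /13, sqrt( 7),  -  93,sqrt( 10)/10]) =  [ - 153*sqrt(2),  -  52*sqrt( 15 ), - 93, - 47,sqrt( 13) /13, sqrt( 10 )/10, sqrt( 7 )]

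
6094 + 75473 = 81567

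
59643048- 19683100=39959948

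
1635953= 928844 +707109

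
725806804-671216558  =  54590246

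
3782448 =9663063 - 5880615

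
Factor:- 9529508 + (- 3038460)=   -  12567968 = - 2^5*7^1*19^1*2953^1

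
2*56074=112148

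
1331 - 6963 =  - 5632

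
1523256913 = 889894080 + 633362833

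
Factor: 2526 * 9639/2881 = 24348114/2881  =  2^1*3^5*7^1*17^1*43^( - 1)*67^( - 1)*421^1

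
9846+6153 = 15999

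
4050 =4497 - 447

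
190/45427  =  190/45427 = 0.00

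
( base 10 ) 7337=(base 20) I6H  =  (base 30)84h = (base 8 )16251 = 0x1CA9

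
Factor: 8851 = 53^1*167^1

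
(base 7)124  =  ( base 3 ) 2111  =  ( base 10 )67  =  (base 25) 2H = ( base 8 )103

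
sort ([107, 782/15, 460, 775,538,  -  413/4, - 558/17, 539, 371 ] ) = [ - 413/4,  -  558/17,  782/15,107, 371, 460, 538, 539, 775 ]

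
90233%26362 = 11147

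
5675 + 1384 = 7059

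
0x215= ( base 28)j1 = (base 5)4113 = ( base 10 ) 533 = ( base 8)1025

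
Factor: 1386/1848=2^(-2 )*3^1= 3/4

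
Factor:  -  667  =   - 23^1*29^1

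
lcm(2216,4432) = 4432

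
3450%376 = 66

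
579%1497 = 579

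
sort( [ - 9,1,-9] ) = [-9, - 9 , 1 ] 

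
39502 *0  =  0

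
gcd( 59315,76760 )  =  5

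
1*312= 312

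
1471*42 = 61782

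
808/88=101/11 = 9.18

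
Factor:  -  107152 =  - 2^4*37^1* 181^1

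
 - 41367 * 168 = - 6949656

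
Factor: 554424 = 2^3*3^1*13^1*1777^1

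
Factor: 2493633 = 3^1*683^1*1217^1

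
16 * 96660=1546560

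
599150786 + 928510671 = 1527661457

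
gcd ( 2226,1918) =14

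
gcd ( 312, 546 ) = 78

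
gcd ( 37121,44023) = 7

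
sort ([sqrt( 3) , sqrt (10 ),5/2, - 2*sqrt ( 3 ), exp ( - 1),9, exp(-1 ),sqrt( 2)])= [ - 2 *sqrt(3), exp ( - 1),exp( - 1),sqrt(2),sqrt(3),5/2,sqrt(10), 9] 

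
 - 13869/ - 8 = 13869/8 = 1733.62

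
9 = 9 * 1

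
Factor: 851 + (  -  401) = 2^1*3^2*5^2 = 450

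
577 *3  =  1731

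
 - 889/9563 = -889/9563   =  - 0.09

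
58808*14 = 823312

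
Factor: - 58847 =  - 83^1*709^1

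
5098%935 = 423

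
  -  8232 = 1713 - 9945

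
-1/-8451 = 1/8451= 0.00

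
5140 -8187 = -3047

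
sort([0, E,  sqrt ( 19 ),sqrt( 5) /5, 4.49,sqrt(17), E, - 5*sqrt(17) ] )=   [ - 5*sqrt( 17),  0, sqrt( 5) /5, E,  E , sqrt( 17), sqrt(19) , 4.49]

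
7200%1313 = 635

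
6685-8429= -1744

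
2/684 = 1/342 = 0.00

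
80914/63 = 80914/63 = 1284.35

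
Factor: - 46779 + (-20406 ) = -67185 = -3^2*5^1*1493^1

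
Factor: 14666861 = 11^1*937^1*1423^1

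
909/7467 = 303/2489 = 0.12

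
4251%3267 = 984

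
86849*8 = 694792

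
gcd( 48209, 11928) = 497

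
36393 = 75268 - 38875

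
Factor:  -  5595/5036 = - 2^ (-2)*3^1*5^1*373^1*1259^( - 1 ) 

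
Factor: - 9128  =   - 2^3*7^1*163^1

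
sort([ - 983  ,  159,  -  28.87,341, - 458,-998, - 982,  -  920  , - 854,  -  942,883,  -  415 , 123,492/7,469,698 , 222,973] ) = [ -998 ,-983,  -  982,  -  942, - 920, - 854,  -  458,-415, - 28.87  ,  492/7 , 123 , 159,222, 341,469,698, 883, 973] 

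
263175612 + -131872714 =131302898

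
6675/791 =8 + 347/791 = 8.44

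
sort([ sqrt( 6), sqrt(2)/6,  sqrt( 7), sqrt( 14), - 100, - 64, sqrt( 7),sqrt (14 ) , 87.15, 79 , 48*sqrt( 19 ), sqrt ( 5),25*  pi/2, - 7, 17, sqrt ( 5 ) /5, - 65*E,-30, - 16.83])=[ - 65*E,  -  100, - 64, - 30, - 16.83,  -  7, sqrt( 2 )/6, sqrt(5)/5, sqrt( 5 ), sqrt( 6 ), sqrt( 7),sqrt( 7 ), sqrt( 14 ), sqrt ( 14) , 17, 25*pi/2 , 79,87.15 , 48*sqrt( 19)]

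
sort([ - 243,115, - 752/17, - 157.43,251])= [ - 243, - 157.43, - 752/17,115,251 ]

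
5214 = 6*869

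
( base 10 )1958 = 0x7A6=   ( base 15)8A8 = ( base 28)2DQ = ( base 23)3g3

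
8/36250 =4/18125 = 0.00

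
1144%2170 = 1144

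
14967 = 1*14967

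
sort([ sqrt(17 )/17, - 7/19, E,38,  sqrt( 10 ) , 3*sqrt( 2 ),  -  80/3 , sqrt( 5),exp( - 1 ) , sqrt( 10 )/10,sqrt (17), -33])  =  [ - 33, - 80/3,- 7/19,sqrt( 17) /17, sqrt( 10 )/10,exp(  -  1),  sqrt( 5 ),E,sqrt( 10 ), sqrt (17),3* sqrt ( 2),38]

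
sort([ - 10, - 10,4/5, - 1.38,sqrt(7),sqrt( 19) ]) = [-10, - 10 , - 1.38, 4/5, sqrt(  7),sqrt( 19)]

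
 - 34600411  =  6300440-40900851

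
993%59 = 49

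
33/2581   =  33/2581 = 0.01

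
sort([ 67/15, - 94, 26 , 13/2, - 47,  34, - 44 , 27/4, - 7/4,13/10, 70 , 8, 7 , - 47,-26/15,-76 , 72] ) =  [ - 94, -76,-47 , - 47,  -  44,  -  7/4,- 26/15 , 13/10, 67/15,13/2 , 27/4, 7, 8,26 , 34 , 70,72]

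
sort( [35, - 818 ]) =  [ - 818,35]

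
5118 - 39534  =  -34416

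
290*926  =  268540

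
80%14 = 10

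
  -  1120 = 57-1177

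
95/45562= 5/2398 = 0.00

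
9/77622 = 3/25874 =0.00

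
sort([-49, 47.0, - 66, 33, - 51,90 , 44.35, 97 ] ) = [-66 , - 51, - 49 , 33, 44.35, 47.0, 90, 97 ] 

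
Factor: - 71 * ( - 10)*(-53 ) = - 2^1*5^1*53^1 * 71^1 = -37630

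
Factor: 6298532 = 2^2*577^1*2729^1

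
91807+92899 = 184706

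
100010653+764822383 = 864833036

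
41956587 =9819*4273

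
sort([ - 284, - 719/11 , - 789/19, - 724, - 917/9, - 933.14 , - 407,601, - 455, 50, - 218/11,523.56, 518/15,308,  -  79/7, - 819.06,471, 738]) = [ - 933.14,  -  819.06 , - 724, - 455, - 407, - 284, - 917/9, - 719/11  , - 789/19, - 218/11, - 79/7, 518/15, 50,308, 471, 523.56,601,738 ]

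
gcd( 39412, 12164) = 4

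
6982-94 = 6888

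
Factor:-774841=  - 113^1*6857^1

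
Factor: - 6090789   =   - 3^1 * 61^1*  83^1 *401^1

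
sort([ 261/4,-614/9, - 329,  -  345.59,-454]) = [-454,-345.59, - 329, - 614/9, 261/4]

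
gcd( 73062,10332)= 738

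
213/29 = 213/29 = 7.34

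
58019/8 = 58019/8 =7252.38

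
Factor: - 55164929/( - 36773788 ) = 2^(  -  2)*17^ ( - 1)*479^( - 1 )*1129^( - 1)*55164929^1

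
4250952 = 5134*828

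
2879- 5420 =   -  2541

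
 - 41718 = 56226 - 97944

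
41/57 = 41/57 = 0.72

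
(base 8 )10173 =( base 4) 1001323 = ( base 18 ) d07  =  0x107b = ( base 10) 4219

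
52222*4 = 208888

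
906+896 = 1802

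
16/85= 16/85  =  0.19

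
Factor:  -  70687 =-70687^1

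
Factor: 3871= 7^2*79^1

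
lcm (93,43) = 3999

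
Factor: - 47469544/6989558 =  - 23734772/3494779 = - 2^2 * 47^( - 1) * 74357^( - 1 )*5933693^1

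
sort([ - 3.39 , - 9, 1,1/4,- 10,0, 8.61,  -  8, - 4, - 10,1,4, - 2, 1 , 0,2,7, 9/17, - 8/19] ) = [ - 10, - 10, - 9, - 8, - 4, - 3.39, - 2,-8/19,0, 0,1/4,9/17, 1,  1, 1, 2 , 4,  7,8.61] 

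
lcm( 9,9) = 9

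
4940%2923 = 2017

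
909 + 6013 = 6922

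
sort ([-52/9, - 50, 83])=[ - 50, -52/9, 83] 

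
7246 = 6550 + 696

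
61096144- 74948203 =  - 13852059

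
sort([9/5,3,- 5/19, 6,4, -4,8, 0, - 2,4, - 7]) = [ - 7, - 4,-2, -5/19, 0,9/5, 3,  4,4, 6,8]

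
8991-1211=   7780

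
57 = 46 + 11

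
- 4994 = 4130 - 9124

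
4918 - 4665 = 253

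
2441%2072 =369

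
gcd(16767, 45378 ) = 9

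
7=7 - 0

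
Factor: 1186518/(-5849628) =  - 2^(-1) * 197753^1  *487469^( - 1 ) = -197753/974938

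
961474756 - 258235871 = 703238885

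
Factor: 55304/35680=2^(  -  2)*5^ ( - 1 )*31^1 = 31/20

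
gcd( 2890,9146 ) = 34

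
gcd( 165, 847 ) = 11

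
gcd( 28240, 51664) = 16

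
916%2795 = 916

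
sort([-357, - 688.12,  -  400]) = [ - 688.12, - 400, - 357 ] 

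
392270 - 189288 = 202982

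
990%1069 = 990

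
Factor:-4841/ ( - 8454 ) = 2^( - 1 )*3^( - 1 )*47^1*103^1*1409^(-1)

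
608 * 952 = 578816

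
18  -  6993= - 6975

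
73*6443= 470339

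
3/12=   1/4 = 0.25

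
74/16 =37/8 = 4.62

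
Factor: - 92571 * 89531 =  - 3^1 *13^1*59^1*71^1*97^1*523^1 = -8287974201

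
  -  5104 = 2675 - 7779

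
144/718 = 72/359=0.20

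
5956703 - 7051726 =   -  1095023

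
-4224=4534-8758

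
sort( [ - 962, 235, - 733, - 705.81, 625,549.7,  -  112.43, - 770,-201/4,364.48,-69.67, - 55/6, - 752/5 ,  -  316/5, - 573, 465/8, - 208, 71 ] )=[ - 962, - 770,  -  733,  -  705.81, - 573, - 208,-752/5, - 112.43, - 69.67,-316/5, - 201/4,  -  55/6, 465/8,71 , 235, 364.48 , 549.7,625]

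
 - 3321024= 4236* ( - 784 )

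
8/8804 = 2/2201 = 0.00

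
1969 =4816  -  2847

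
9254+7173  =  16427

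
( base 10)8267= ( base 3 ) 102100012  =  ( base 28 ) AF7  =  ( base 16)204b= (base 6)102135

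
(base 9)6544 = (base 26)739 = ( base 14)1A83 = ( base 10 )4819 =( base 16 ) 12d3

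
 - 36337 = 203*( -179)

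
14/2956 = 7/1478= 0.00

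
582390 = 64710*9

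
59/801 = 59/801=0.07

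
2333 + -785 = 1548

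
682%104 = 58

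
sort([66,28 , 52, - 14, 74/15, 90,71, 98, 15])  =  [ - 14, 74/15, 15, 28, 52, 66 , 71, 90, 98]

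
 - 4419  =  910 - 5329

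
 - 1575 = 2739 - 4314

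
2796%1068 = 660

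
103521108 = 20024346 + 83496762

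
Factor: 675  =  3^3 *5^2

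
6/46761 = 2/15587 = 0.00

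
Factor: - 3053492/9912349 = -2^2*13^2*359^( - 1) * 4517^1*27611^(-1 )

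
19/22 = 19/22 =0.86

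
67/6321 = 67/6321 = 0.01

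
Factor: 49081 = 49081^1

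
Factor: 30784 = 2^6*13^1*37^1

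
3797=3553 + 244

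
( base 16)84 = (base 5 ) 1012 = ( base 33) 40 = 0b10000100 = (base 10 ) 132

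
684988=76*9013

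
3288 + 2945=6233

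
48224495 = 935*51577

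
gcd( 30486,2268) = 6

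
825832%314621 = 196590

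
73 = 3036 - 2963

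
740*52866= 39120840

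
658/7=94 = 94.00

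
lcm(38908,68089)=272356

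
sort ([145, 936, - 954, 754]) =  [ - 954, 145, 754,  936] 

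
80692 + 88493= 169185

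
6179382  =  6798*909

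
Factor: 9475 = 5^2 * 379^1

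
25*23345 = 583625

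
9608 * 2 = 19216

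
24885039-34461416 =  - 9576377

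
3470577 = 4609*753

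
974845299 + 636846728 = 1611692027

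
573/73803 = 191/24601 = 0.01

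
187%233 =187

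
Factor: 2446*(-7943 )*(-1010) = 2^2 * 5^1*13^2*47^1 * 101^1*1223^1 = 19622863780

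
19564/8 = 2445+1/2 = 2445.50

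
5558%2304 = 950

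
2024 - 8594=  -  6570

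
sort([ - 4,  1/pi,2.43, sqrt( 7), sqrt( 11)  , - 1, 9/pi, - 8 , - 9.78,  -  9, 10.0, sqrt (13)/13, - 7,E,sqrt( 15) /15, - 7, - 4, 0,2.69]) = [ -9.78, - 9,-8,  -  7,-7,-4,  -  4,  -  1, 0, sqrt( 15) /15,sqrt(13) /13,  1/pi, 2.43,sqrt( 7), 2.69,  E,9/pi,sqrt(11),10.0]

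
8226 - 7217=1009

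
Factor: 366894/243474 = 327/217 = 3^1*7^(-1)*31^(  -  1)*109^1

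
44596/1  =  44596 = 44596.00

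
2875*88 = 253000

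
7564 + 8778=16342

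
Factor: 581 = 7^1*83^1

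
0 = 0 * 8950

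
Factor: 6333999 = 3^1*7^1*301619^1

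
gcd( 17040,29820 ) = 4260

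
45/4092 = 15/1364 = 0.01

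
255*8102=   2066010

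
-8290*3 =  - 24870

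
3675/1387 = 2 + 901/1387 =2.65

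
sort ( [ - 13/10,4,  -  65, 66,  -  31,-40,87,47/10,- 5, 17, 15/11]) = [ - 65, - 40, - 31,-5, - 13/10, 15/11,4, 47/10 , 17,66 , 87 ]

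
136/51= 2+2/3 = 2.67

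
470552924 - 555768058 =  - 85215134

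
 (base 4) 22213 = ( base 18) 21d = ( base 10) 679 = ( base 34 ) jx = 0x2A7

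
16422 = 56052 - 39630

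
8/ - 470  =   - 1 + 231/235= - 0.02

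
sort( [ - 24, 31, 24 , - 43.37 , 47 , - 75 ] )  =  [ - 75, - 43.37, - 24, 24 , 31,  47] 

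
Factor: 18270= 2^1* 3^2* 5^1*7^1  *29^1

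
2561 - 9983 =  - 7422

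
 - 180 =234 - 414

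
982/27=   36 + 10/27 = 36.37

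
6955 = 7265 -310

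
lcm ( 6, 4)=12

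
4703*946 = 4449038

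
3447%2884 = 563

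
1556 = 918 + 638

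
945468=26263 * 36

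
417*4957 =2067069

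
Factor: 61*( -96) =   -  5856 = -  2^5*3^1 * 61^1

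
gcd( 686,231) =7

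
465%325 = 140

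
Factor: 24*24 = 576 = 2^6*3^2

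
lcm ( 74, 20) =740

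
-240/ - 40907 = 240/40907 =0.01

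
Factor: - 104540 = -2^2*5^1*5227^1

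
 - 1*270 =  - 270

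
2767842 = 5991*462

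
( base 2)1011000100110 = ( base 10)5670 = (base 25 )91K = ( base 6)42130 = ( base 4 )1120212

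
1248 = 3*416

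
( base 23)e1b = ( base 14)29d6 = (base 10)7440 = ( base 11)5654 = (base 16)1D10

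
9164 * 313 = 2868332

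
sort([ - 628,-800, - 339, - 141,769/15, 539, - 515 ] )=[ - 800,-628, - 515,  -  339, - 141,  769/15,539 ]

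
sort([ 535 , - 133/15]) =[-133/15,535] 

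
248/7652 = 62/1913 = 0.03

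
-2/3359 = - 1 + 3357/3359 = - 0.00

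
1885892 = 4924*383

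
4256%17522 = 4256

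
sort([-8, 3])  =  [-8, 3]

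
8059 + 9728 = 17787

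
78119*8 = 624952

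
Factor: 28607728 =2^4*43^2*967^1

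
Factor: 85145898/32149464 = 2^( - 2) *71^1*223^(  -  1)*6007^(- 1) * 199873^1=14190983/5358244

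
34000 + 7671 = 41671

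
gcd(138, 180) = 6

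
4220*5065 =21374300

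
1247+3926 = 5173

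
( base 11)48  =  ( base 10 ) 52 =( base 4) 310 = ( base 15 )37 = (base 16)34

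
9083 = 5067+4016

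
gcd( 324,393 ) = 3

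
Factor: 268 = 2^2 * 67^1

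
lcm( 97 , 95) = 9215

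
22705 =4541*5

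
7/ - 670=-7/670 = - 0.01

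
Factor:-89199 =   -  3^2*11^1*17^1*53^1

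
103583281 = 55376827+48206454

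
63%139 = 63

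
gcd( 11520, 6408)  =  72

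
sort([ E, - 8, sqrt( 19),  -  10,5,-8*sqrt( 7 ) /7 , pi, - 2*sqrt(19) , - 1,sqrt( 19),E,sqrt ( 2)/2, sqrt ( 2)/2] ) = [- 10, - 2*sqrt(19 ), - 8, - 8*sqrt( 7)/7,  -  1,sqrt ( 2 ) /2, sqrt(2 ) /2, E, E, pi, sqrt( 19),sqrt( 19) , 5]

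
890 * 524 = 466360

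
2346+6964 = 9310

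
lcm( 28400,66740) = 1334800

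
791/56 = 113/8  =  14.12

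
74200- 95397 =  -21197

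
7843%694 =209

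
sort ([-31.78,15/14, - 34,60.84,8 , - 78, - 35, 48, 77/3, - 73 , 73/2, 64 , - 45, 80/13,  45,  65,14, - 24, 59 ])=[ - 78,-73, - 45, - 35, - 34, - 31.78, - 24,15/14, 80/13, 8 , 14,77/3,73/2,  45, 48,59,  60.84,64, 65]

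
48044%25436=22608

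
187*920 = 172040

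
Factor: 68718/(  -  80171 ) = -6/7 = -2^1*3^1*7^( - 1)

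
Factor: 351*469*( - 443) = - 72926217 = - 3^3*7^1*13^1*67^1*443^1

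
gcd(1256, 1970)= 2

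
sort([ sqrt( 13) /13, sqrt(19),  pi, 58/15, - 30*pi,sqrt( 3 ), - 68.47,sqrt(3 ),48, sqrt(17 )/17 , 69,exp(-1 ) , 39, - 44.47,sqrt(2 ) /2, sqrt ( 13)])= [  -  30*pi,  -  68.47,-44.47, sqrt( 17 )/17,sqrt( 13 ) /13,exp(  -  1)  ,  sqrt ( 2)/2, sqrt ( 3 ), sqrt(3 ), pi, sqrt( 13), 58/15, sqrt(19 ),39, 48, 69 ]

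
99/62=1 + 37/62 =1.60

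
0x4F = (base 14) 59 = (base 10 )79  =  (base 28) 2N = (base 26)31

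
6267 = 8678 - 2411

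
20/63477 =20/63477 = 0.00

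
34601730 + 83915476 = 118517206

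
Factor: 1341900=2^2*3^3 * 5^2*7^1*71^1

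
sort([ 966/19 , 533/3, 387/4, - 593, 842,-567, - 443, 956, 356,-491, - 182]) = [ - 593, - 567 ,-491, - 443, - 182, 966/19, 387/4, 533/3, 356, 842, 956]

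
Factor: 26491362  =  2^1*3^1*47^1 * 93941^1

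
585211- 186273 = 398938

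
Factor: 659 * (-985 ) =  - 5^1*197^1*659^1 = - 649115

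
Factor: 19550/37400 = 23/44 = 2^( - 2)*11^( - 1 )*23^1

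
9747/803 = 9747/803 = 12.14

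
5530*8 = 44240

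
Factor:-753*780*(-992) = 2^7*3^2 *5^1*13^1*31^1*251^1 =582641280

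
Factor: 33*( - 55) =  - 3^1*5^1*11^2 = - 1815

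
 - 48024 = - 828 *58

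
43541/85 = 512 + 21/85= 512.25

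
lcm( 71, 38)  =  2698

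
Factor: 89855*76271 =6853330705 = 5^1*13^1*5867^1*17971^1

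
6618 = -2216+8834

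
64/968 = 8/121 = 0.07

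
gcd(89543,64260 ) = 1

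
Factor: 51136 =2^6*17^1*47^1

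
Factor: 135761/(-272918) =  - 2^(  -  1)*17^(-1)*23^(  -  1)*389^1 = -  389/782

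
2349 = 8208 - 5859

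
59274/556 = 29637/278  =  106.61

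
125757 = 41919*3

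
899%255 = 134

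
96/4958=48/2479=0.02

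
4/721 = 4/721 = 0.01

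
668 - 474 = 194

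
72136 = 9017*8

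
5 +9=14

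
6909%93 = 27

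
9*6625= 59625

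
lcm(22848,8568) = 68544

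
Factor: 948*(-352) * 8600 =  - 2^10*3^1*5^2*11^1 * 43^1*79^1 = -  2869785600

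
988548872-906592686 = 81956186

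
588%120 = 108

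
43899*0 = 0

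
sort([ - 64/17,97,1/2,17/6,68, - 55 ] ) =[ - 55, - 64/17 , 1/2,17/6, 68,97]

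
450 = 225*2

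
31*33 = 1023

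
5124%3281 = 1843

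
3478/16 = 217 + 3/8 = 217.38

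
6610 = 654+5956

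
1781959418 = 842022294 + 939937124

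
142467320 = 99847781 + 42619539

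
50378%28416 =21962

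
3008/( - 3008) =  - 1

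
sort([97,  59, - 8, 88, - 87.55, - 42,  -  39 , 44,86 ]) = [ - 87.55,-42, - 39, - 8, 44, 59, 86, 88,97 ] 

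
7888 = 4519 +3369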